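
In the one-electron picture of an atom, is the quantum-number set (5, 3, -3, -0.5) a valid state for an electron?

n = 5 is a positive integer. l = 3 satisfies 0 ≤ l ≤ n−1 = 4. ml = -3 lies in the range −l … +l (here −3 … 3). ms = -1/2 is one of ±1/2.
All four constraints are satisfied.

Allowed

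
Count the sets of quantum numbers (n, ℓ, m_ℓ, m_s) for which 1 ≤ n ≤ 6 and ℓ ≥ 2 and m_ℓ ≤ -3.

20

Count contributing orbitals for each principal shell:
n=4 → 1; n=5 → 3; n=6 → 6.
Orbitals: 1 + 3 + 6 = 10. Including both spin states (m_s = ±1/2) gives 2 × 10 = 20 states.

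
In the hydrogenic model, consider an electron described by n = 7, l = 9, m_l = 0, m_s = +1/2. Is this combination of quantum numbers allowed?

Not allowed

The orbital quantum number must satisfy 0 ≤ l ≤ n−1. With n = 7 the allowed l values are 0, 1, 2, 3, 4, 5, 6, so l = 9 is out of range.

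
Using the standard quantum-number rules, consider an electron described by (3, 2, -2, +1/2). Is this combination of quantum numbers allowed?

n = 3 is a positive integer. ℓ = 2 satisfies 0 ≤ ℓ ≤ n−1 = 2. m_ℓ = -2 lies in the range −ℓ … +ℓ (here −2 … 2). m_s = +1/2 is one of ±1/2.
All four constraints are satisfied.

Allowed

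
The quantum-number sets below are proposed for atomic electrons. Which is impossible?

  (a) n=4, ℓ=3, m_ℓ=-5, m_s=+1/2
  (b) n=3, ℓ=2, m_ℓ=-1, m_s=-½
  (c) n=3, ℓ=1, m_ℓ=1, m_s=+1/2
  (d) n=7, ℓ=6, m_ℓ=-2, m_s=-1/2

(a) has |m_ℓ| = 5 > ℓ = 3, violating −ℓ ≤ m_ℓ ≤ ℓ.
The remaining sets (b), (c), (d) satisfy all four rules.

(a)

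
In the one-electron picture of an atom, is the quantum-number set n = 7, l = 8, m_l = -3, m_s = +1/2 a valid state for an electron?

Not allowed

The orbital quantum number must satisfy 0 ≤ l ≤ n−1. With n = 7 the allowed l values are 0, 1, 2, 3, 4, 5, 6, so l = 8 is out of range.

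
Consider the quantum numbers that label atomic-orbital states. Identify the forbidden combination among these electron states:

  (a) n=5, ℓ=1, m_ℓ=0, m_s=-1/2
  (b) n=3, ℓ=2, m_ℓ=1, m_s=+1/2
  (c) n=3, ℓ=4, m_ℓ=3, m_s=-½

(c)

(c) has ℓ = 4 ≥ n = 3, violating 0 ≤ ℓ ≤ n−1.
The remaining sets (a), (b) satisfy all four rules.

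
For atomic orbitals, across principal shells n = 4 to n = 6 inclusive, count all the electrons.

Shell n has n² orbitals: 4²=16 + 5²=25 + 6²=36 = 77 orbitals.
Two spin states per orbital: 2 × 77 = 154 electrons.

154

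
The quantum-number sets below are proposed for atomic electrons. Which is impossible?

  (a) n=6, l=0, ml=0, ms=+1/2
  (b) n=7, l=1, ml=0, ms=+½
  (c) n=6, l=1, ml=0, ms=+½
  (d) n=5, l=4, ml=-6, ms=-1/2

(d) has |ml| = 6 > l = 4, violating −l ≤ ml ≤ l.
The remaining sets (a), (b), (c) satisfy all four rules.

(d)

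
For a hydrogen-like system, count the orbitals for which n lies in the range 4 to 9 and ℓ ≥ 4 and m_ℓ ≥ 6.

Go shell by shell, enumerating (ℓ, m_ℓ) with ℓ ≥ 4 and m_ℓ ≥ 6:
n=7 → 1; n=8 → 3; n=9 → 6.
Total orbitals: 1 + 3 + 6 = 10.

10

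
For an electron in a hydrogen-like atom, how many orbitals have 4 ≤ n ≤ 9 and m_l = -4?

Go shell by shell, enumerating (l, m_l) with m_l = -4:
n=5 → 1; n=6 → 2; n=7 → 3; n=8 → 4; n=9 → 5.
Total orbitals: 1 + 2 + 3 + 4 + 5 = 15.

15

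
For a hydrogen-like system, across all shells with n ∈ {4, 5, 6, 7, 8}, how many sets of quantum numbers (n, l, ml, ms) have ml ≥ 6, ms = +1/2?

Go shell by shell, enumerating (l, ml) with ml ≥ 6:
n=7 → 1; n=8 → 3.
Orbitals: 1 + 3 = 4. With ms fixed to +1/2 there is one state per orbital, so 4 states.

4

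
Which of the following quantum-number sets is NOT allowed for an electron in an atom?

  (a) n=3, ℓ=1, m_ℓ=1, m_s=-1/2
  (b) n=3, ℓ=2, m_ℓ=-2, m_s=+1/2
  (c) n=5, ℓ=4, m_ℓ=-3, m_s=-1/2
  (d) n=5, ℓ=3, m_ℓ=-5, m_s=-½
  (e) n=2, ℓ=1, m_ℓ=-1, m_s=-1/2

(d)

(d) has |m_ℓ| = 5 > ℓ = 3, violating −ℓ ≤ m_ℓ ≤ ℓ.
The remaining sets (a), (b), (c), (e) satisfy all four rules.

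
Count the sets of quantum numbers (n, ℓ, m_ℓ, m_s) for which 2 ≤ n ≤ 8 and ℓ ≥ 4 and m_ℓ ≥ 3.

Treat each shell separately and count matching orbitals:
n=5 → 2; n=6 → 5; n=7 → 9; n=8 → 14.
Orbitals: 2 + 5 + 9 + 14 = 30. Including both spin states (m_s = ±1/2) gives 2 × 30 = 60 states.

60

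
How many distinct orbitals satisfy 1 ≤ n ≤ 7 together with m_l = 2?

For each n in the range, tally the orbitals obeying m_l = 2:
n=3 → 1; n=4 → 2; n=5 → 3; n=6 → 4; n=7 → 5.
Total orbitals: 1 + 2 + 3 + 4 + 5 = 15.

15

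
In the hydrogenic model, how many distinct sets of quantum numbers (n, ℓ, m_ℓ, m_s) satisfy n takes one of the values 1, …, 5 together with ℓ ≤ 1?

Treat each shell separately and count matching orbitals:
n=1 → 1; n=2 → 4; n=3 → 4; n=4 → 4; n=5 → 4.
Orbitals: 1 + 4 + 4 + 4 + 4 = 17. Including both spin states (m_s = ±1/2) gives 2 × 17 = 34 states.

34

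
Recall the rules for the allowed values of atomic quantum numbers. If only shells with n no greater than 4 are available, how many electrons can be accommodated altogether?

60

Total orbitals = 1² + 2² + 3² + 4² = 30. Doubling for spin gives 60 electrons.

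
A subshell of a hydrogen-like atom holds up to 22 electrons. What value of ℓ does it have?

2(2ℓ+1) = 22 ⇒ 2ℓ+1 = 11 ⇒ ℓ = 5.

ℓ = 5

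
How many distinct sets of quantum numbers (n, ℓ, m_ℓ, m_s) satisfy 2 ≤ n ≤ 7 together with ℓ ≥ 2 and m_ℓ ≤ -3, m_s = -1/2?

Work shell by shell — for each n, count the (ℓ, m_ℓ) pairs that satisfy ℓ ≥ 2 and m_ℓ ≤ -3:
n=4 → 1; n=5 → 3; n=6 → 6; n=7 → 10.
Orbitals: 1 + 3 + 6 + 10 = 20. With m_s fixed to -1/2 there is one state per orbital, so 20 states.

20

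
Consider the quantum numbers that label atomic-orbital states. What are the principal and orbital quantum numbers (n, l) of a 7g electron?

n = 7, l = 4

The leading integer gives n = 7; the letter 'g' means l = 4.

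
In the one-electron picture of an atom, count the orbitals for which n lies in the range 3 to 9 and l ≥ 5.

130

Work shell by shell — for each n, count the (l, m_l) pairs that satisfy l ≥ 5:
n=6 → 11; n=7 → 24; n=8 → 39; n=9 → 56.
Total orbitals: 11 + 24 + 39 + 56 = 130.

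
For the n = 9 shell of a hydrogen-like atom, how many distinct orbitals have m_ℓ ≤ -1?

With n = 9 the allowed ℓ are 0, 1, …, 8.
Per ℓ-value: ℓ=1 → 1; ℓ=2 → 2; ℓ=3 → 3; ℓ=4 → 4; ℓ=5 → 5; ℓ=6 → 6; ℓ=7 → 7; ℓ=8 → 8.
Total orbitals: 1 + 2 + 3 + 4 + 5 + 6 + 7 + 8 = 36.

36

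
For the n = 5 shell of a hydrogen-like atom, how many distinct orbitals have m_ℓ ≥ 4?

The n = 5 shell has ℓ = 0 through 4; check each.
Contributions: ℓ=4 → 1.
Total orbitals: 1.

1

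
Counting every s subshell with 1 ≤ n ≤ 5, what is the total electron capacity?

An s subshell (l = 0) exists for every n ≥ 1, so shells n = 1, 2, 3, 4, 5 each contribute one — 5 subshells.
Since each s subshell holds 2(2·0+1) = 2 electrons, the total is 5 × 2 = 10.

10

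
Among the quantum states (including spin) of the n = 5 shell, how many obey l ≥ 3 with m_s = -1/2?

Orbitals with l ≥ 3, by l: l=3 → 7; l=4 → 9.
Orbitals: 7 + 9 = 16. With m_s fixed to a single value there is one state per orbital, giving 16 states.

16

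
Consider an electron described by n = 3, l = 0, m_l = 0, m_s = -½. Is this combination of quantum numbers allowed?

Valid

n = 3 is a positive integer. l = 0 satisfies 0 ≤ l ≤ n−1 = 2. m_l = 0 lies in the range −l … +l (here 0). m_s = -1/2 is one of ±1/2.
All four constraints are satisfied.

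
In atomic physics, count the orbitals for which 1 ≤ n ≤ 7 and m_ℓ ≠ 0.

112

Per-shell orbital counts meeting the constraint:
n=2 → 2; n=3 → 6; n=4 → 12; n=5 → 20; n=6 → 30; n=7 → 42.
Total orbitals: 2 + 6 + 12 + 20 + 30 + 42 = 112.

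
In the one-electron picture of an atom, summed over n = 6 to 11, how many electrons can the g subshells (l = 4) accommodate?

A g subshell (l = 4) exists for every n ≥ 5, so shells n = 6, 7, 8, 9, 10, 11 each contribute one — 6 subshells.
Since each g subshell holds 2(2·4+1) = 18 electrons, the total is 6 × 18 = 108.

108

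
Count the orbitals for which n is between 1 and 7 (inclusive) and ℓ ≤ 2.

50

Treat each shell separately and count matching orbitals:
n=1 → 1; n=2 → 4; n=3 → 9; n=4 → 9; n=5 → 9; n=6 → 9; n=7 → 9.
Total orbitals: 1 + 4 + 9 + 9 + 9 + 9 + 9 = 50.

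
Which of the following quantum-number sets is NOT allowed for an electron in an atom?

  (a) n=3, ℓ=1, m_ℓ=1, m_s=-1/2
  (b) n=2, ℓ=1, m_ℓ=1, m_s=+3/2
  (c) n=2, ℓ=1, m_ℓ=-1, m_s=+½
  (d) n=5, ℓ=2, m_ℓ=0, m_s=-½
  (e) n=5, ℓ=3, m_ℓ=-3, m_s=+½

(b) has m_s = +3/2, but an electron's spin must be ±1/2.
The remaining sets (a), (c), (d), (e) satisfy all four rules.

(b)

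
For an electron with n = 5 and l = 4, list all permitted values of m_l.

m_l takes every integer from −l to +l. With l = 4 that gives the 9 values -4, -3, -2, -1, 0, 1, 2, 3, 4.

-4, -3, -2, -1, 0, 1, 2, 3, 4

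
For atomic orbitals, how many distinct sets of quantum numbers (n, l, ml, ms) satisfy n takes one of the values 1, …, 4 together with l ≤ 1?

26

Go shell by shell, enumerating (l, ml) with l ≤ 1:
n=1 → 1; n=2 → 4; n=3 → 4; n=4 → 4.
Orbitals: 1 + 4 + 4 + 4 = 13. Including both spin states (ms = ±1/2) gives 2 × 13 = 26 states.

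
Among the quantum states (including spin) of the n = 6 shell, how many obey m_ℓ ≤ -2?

20

Contributions: ℓ=2 → 1; ℓ=3 → 2; ℓ=4 → 3; ℓ=5 → 4.
Orbitals: 1 + 2 + 3 + 4 = 10. Each orbital carries two spin states, so 10 × 2 = 20 states.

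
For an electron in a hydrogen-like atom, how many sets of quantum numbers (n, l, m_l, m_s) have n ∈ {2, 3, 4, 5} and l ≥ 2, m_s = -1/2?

38

Treat each shell separately and count matching orbitals:
n=3 → 5; n=4 → 12; n=5 → 21.
Orbitals: 5 + 12 + 21 = 38. With m_s fixed to -1/2 there is one state per orbital, so 38 states.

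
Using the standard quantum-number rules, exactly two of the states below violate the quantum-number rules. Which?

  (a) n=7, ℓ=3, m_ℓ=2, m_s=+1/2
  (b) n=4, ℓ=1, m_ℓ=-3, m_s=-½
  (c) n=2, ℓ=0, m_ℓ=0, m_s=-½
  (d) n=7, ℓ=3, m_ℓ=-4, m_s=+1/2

(b) and (d)

(b) has |m_ℓ| = 3 > ℓ = 1, violating −ℓ ≤ m_ℓ ≤ ℓ.
(d) has |m_ℓ| = 4 > ℓ = 3, violating −ℓ ≤ m_ℓ ≤ ℓ.
The remaining sets (a), (c) satisfy all four rules.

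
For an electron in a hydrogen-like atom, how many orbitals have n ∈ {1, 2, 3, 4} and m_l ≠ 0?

20

Work shell by shell — for each n, count the (l, m_l) pairs that satisfy m_l ≠ 0:
n=2 → 2; n=3 → 6; n=4 → 12.
Total orbitals: 2 + 6 + 12 = 20.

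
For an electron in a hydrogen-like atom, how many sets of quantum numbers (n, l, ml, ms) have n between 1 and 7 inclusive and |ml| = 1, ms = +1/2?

42

Count contributing orbitals for each principal shell:
n=2 → 2; n=3 → 4; n=4 → 6; n=5 → 8; n=6 → 10; n=7 → 12.
Orbitals: 2 + 4 + 6 + 8 + 10 + 12 = 42. With ms fixed to +1/2 there is one state per orbital, so 42 states.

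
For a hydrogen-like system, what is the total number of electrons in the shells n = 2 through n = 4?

58

Shell n has n² orbitals: 2²=4 + 3²=9 + 4²=16 = 29 orbitals.
Two spin states per orbital: 2 × 29 = 58 electrons.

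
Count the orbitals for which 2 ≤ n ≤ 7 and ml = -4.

Count contributing orbitals for each principal shell:
n=5 → 1; n=6 → 2; n=7 → 3.
Total orbitals: 1 + 2 + 3 = 6.

6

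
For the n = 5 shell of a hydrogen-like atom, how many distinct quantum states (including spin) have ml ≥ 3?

6

Go through l = 0, …, 4 (the values permitted for n = 5).
Orbitals with ml ≥ 3, by l: l=3 → 1; l=4 → 2.
Orbitals: 1 + 2 = 3. Each orbital carries two spin states, so 3 × 2 = 6 states.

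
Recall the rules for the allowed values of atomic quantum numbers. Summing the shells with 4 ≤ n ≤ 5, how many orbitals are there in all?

Shell n has n² orbitals: 4²=16 + 5²=25 = 41 orbitals.

41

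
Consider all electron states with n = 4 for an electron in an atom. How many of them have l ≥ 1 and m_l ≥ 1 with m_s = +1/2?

Go through l = 0, …, 3 (the values permitted for n = 4).
Per l-value: l=1 → 1; l=2 → 2; l=3 → 3.
Orbitals: 1 + 2 + 3 = 6. With m_s fixed to a single value there is one state per orbital, giving 6 states.

6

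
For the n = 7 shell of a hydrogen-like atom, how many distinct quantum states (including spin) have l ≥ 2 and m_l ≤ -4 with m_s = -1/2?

6

Go through l = 0, …, 6 (the values permitted for n = 7).
Orbitals with l ≥ 2 and m_l ≤ -4, by l: l=4 → 1; l=5 → 2; l=6 → 3.
Orbitals: 1 + 2 + 3 = 6. With m_s fixed to a single value there is one state per orbital, giving 6 states.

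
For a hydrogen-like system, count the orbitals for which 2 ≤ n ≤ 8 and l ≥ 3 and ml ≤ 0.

Per-shell orbital counts meeting the constraint:
n=4 → 4; n=5 → 9; n=6 → 15; n=7 → 22; n=8 → 30.
Total orbitals: 4 + 9 + 15 + 22 + 30 = 80.

80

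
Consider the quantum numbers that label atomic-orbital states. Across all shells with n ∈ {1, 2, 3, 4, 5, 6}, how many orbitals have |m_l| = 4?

Work shell by shell — for each n, count the (l, m_l) pairs that satisfy |m_l| = 4:
n=5 → 2; n=6 → 4.
Total orbitals: 2 + 4 = 6.

6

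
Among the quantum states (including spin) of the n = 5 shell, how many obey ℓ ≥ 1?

48

The n = 5 shell has ℓ = 0 through 4; check each.
Contributions: ℓ=1 → 3; ℓ=2 → 5; ℓ=3 → 7; ℓ=4 → 9.
Orbitals: 3 + 5 + 7 + 9 = 24. Each orbital carries two spin states, so 24 × 2 = 48 states.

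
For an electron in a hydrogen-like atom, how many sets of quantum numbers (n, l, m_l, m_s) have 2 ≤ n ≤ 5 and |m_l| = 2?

24

Count contributing orbitals for each principal shell:
n=3 → 2; n=4 → 4; n=5 → 6.
Orbitals: 2 + 4 + 6 = 12. Including both spin states (m_s = ±1/2) gives 2 × 12 = 24 states.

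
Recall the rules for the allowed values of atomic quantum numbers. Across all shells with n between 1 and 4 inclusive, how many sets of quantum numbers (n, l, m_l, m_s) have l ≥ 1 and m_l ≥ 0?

32

Per-shell orbital counts meeting the constraint:
n=2 → 2; n=3 → 5; n=4 → 9.
Orbitals: 2 + 5 + 9 = 16. Including both spin states (m_s = ±1/2) gives 2 × 16 = 32 states.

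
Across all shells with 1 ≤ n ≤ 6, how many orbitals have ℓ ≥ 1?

Go shell by shell, enumerating (ℓ, m_ℓ) with ℓ ≥ 1:
n=2 → 3; n=3 → 8; n=4 → 15; n=5 → 24; n=6 → 35.
Total orbitals: 3 + 8 + 15 + 24 + 35 = 85.

85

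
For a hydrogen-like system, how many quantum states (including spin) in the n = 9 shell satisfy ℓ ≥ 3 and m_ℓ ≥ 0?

Orbitals with ℓ ≥ 3 and m_ℓ ≥ 0, by ℓ: ℓ=3 → 4; ℓ=4 → 5; ℓ=5 → 6; ℓ=6 → 7; ℓ=7 → 8; ℓ=8 → 9.
Orbitals: 4 + 5 + 6 + 7 + 8 + 9 = 39. Each orbital carries two spin states, so 39 × 2 = 78 states.

78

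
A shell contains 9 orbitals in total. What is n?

n² = 9 ⇒ n = 3.

n = 3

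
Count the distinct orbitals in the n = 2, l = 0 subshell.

A subshell has 2l+1 orbitals; with l = 0, that's 1.

1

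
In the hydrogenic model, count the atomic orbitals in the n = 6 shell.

The n = 6 shell contains n² = 6² = 36 orbitals.

36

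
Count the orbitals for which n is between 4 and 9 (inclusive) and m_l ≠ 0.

232

For each n in the range, tally the orbitals obeying m_l ≠ 0:
n=4 → 12; n=5 → 20; n=6 → 30; n=7 → 42; n=8 → 56; n=9 → 72.
Total orbitals: 12 + 20 + 30 + 42 + 56 + 72 = 232.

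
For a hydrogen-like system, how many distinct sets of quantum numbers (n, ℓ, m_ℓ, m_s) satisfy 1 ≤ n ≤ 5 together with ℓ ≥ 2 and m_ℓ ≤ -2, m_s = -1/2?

10

Go shell by shell, enumerating (ℓ, m_ℓ) with ℓ ≥ 2 and m_ℓ ≤ -2:
n=3 → 1; n=4 → 3; n=5 → 6.
Orbitals: 1 + 3 + 6 = 10. With m_s fixed to -1/2 there is one state per orbital, so 10 states.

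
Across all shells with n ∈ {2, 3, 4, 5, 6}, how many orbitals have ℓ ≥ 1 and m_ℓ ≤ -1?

35

For each n in the range, tally the orbitals obeying ℓ ≥ 1 and m_ℓ ≤ -1:
n=2 → 1; n=3 → 3; n=4 → 6; n=5 → 10; n=6 → 15.
Total orbitals: 1 + 3 + 6 + 10 + 15 = 35.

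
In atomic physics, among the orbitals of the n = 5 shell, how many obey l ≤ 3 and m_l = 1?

Go through l = 0, …, 4 (the values permitted for n = 5).
Contributions: l=1 → 1; l=2 → 1; l=3 → 1.
Total orbitals: 1 + 1 + 1 = 3.

3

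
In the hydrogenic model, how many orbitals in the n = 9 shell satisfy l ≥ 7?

32

With n = 9 the allowed l are 0, 1, …, 8.
Per l-value: l=7 → 15; l=8 → 17.
Total orbitals: 15 + 17 = 32.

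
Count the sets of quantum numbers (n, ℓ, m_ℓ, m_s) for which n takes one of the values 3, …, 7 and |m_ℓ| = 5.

12

Go shell by shell, enumerating (ℓ, m_ℓ) with |m_ℓ| = 5:
n=6 → 2; n=7 → 4.
Orbitals: 2 + 4 = 6. Including both spin states (m_s = ±1/2) gives 2 × 6 = 12 states.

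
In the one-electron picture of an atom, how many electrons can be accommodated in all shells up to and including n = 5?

110

Total orbitals = 1² + 2² + 3² + 4² + 5² = 55. Doubling for spin gives 110 electrons.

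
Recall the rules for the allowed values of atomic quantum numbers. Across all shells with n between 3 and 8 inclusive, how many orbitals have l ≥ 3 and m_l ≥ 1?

65

Treat each shell separately and count matching orbitals:
n=4 → 3; n=5 → 7; n=6 → 12; n=7 → 18; n=8 → 25.
Total orbitals: 3 + 7 + 12 + 18 + 25 = 65.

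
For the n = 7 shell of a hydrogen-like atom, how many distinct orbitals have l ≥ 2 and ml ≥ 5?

The n = 7 shell has l = 0 through 6; check each.
Per l-value: l=5 → 1; l=6 → 2.
Total orbitals: 1 + 2 = 3.

3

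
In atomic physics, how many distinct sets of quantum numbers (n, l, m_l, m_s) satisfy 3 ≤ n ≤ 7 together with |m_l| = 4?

24

Per-shell orbital counts meeting the constraint:
n=5 → 2; n=6 → 4; n=7 → 6.
Orbitals: 2 + 4 + 6 = 12. Including both spin states (m_s = ±1/2) gives 2 × 12 = 24 states.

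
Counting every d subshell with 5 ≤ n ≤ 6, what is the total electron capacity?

A d subshell (ℓ = 2) exists for every n ≥ 3, so shells n = 5, 6 each contribute one — 2 subshells.
Since each d subshell holds 2(2·2+1) = 10 electrons, the total is 2 × 10 = 20.

20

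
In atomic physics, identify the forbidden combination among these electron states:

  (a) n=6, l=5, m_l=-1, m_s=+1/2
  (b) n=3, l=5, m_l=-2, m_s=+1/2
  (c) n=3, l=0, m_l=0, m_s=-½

(b) has l = 5 ≥ n = 3, violating 0 ≤ l ≤ n−1.
The remaining sets (a), (c) satisfy all four rules.

(b)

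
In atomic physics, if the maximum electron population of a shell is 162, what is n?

n = 9

2n² = 162 ⇒ n² = 81 ⇒ n = 9.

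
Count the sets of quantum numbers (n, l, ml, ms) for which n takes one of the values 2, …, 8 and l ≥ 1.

Treat each shell separately and count matching orbitals:
n=2 → 3; n=3 → 8; n=4 → 15; n=5 → 24; n=6 → 35; n=7 → 48; n=8 → 63.
Orbitals: 3 + 8 + 15 + 24 + 35 + 48 + 63 = 196. Including both spin states (ms = ±1/2) gives 2 × 196 = 392 states.

392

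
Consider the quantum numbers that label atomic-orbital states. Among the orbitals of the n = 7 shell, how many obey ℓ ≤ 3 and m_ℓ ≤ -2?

With n = 7 the allowed ℓ are 0, 1, …, 6.
Per ℓ-value: ℓ=2 → 1; ℓ=3 → 2.
Total orbitals: 1 + 2 = 3.

3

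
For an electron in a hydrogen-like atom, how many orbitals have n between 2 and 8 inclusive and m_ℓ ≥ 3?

35

Treat each shell separately and count matching orbitals:
n=4 → 1; n=5 → 3; n=6 → 6; n=7 → 10; n=8 → 15.
Total orbitals: 1 + 3 + 6 + 10 + 15 = 35.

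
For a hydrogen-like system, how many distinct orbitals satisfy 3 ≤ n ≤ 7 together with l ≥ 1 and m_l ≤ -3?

For each n in the range, tally the orbitals obeying l ≥ 1 and m_l ≤ -3:
n=4 → 1; n=5 → 3; n=6 → 6; n=7 → 10.
Total orbitals: 1 + 3 + 6 + 10 = 20.

20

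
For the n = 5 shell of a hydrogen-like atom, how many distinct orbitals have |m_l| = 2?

With n = 5 the allowed l are 0, 1, …, 4.
Per l-value: l=2 → 2; l=3 → 2; l=4 → 2.
Total orbitals: 2 + 2 + 2 = 6.

6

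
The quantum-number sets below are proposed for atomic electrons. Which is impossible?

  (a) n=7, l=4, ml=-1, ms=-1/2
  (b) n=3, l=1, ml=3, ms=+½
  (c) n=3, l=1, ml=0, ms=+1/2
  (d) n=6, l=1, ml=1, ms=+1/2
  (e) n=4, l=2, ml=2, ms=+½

(b)

(b) has |ml| = 3 > l = 1, violating −l ≤ ml ≤ l.
The remaining sets (a), (c), (d), (e) satisfy all four rules.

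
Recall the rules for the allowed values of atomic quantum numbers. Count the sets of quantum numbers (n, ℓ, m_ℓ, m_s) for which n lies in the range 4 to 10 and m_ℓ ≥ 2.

238

Go shell by shell, enumerating (ℓ, m_ℓ) with m_ℓ ≥ 2:
n=4 → 3; n=5 → 6; n=6 → 10; n=7 → 15; n=8 → 21; n=9 → 28; n=10 → 36.
Orbitals: 3 + 6 + 10 + 15 + 21 + 28 + 36 = 119. Including both spin states (m_s = ±1/2) gives 2 × 119 = 238 states.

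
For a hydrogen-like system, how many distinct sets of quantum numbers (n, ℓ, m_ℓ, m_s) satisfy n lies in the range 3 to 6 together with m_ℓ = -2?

20

Treat each shell separately and count matching orbitals:
n=3 → 1; n=4 → 2; n=5 → 3; n=6 → 4.
Orbitals: 1 + 2 + 3 + 4 = 10. Including both spin states (m_s = ±1/2) gives 2 × 10 = 20 states.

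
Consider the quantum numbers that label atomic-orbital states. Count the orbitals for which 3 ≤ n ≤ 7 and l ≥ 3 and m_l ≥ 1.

Go shell by shell, enumerating (l, m_l) with l ≥ 3 and m_l ≥ 1:
n=4 → 3; n=5 → 7; n=6 → 12; n=7 → 18.
Total orbitals: 3 + 7 + 12 + 18 = 40.

40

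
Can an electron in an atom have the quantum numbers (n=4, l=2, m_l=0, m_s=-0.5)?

n = 4 is a positive integer. l = 2 satisfies 0 ≤ l ≤ n−1 = 3. m_l = 0 lies in the range −l … +l (here −2 … 2). m_s = -1/2 is one of ±1/2.
All four constraints are satisfied.

Valid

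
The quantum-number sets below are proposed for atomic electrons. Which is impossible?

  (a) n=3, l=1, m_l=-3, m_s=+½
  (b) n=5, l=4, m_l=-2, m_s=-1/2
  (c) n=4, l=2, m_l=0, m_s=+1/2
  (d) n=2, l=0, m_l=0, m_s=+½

(a) has |m_l| = 3 > l = 1, violating −l ≤ m_l ≤ l.
The remaining sets (b), (c), (d) satisfy all four rules.

(a)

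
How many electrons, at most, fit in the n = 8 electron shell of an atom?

A shell holds 2n² electrons: 2 × 8² = 2 × 64 = 128.

128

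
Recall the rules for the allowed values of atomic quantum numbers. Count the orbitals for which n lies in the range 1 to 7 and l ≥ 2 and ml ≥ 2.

35

Count contributing orbitals for each principal shell:
n=3 → 1; n=4 → 3; n=5 → 6; n=6 → 10; n=7 → 15.
Total orbitals: 1 + 3 + 6 + 10 + 15 = 35.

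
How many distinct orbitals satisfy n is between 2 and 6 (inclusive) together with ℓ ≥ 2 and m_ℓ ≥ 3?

10

Work shell by shell — for each n, count the (ℓ, m_ℓ) pairs that satisfy ℓ ≥ 2 and m_ℓ ≥ 3:
n=4 → 1; n=5 → 3; n=6 → 6.
Total orbitals: 1 + 3 + 6 = 10.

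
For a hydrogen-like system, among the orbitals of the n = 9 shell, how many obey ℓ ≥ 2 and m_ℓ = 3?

6

Go through ℓ = 0, …, 8 (the values permitted for n = 9).
The (ℓ, m_ℓ) pairs meeting ℓ ≥ 2 and m_ℓ = 3 give: ℓ=3 → 1; ℓ=4 → 1; ℓ=5 → 1; ℓ=6 → 1; ℓ=7 → 1; ℓ=8 → 1.
Total orbitals: 1 + 1 + 1 + 1 + 1 + 1 = 6.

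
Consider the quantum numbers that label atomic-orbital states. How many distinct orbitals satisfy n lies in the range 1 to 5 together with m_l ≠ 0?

Treat each shell separately and count matching orbitals:
n=2 → 2; n=3 → 6; n=4 → 12; n=5 → 20.
Total orbitals: 2 + 6 + 12 + 20 = 40.

40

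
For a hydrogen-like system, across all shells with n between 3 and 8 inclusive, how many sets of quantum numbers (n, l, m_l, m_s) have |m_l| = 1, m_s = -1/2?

For each n in the range, tally the orbitals obeying |m_l| = 1:
n=3 → 4; n=4 → 6; n=5 → 8; n=6 → 10; n=7 → 12; n=8 → 14.
Orbitals: 4 + 6 + 8 + 10 + 12 + 14 = 54. With m_s fixed to -1/2 there is one state per orbital, so 54 states.

54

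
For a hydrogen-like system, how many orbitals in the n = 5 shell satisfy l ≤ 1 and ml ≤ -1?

For n = 5, l ranges over 0 … 4.
Per l-value: l=1 → 1.
Total orbitals: 1.

1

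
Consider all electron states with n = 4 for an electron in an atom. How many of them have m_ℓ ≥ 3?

The n = 4 shell has ℓ = 0 through 3; check each.
Per ℓ-value: ℓ=3 → 1.
Orbitals: 1. Each orbital carries two spin states, so 1 × 2 = 2 states.

2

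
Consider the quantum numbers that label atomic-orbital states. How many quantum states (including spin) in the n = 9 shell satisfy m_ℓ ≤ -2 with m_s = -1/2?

Go through ℓ = 0, …, 8 (the values permitted for n = 9).
Contributions: ℓ=2 → 1; ℓ=3 → 2; ℓ=4 → 3; ℓ=5 → 4; ℓ=6 → 5; ℓ=7 → 6; ℓ=8 → 7.
Orbitals: 1 + 2 + 3 + 4 + 5 + 6 + 7 = 28. With m_s fixed to a single value there is one state per orbital, giving 28 states.

28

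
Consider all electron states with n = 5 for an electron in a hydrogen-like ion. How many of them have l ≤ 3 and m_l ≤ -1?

12

For n = 5, l ranges over 0 … 4.
Contributions: l=1 → 1; l=2 → 2; l=3 → 3.
Orbitals: 1 + 2 + 3 = 6. Each orbital carries two spin states, so 6 × 2 = 12 states.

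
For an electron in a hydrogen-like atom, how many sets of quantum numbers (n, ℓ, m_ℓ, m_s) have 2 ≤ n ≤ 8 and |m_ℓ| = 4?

40

Go shell by shell, enumerating (ℓ, m_ℓ) with |m_ℓ| = 4:
n=5 → 2; n=6 → 4; n=7 → 6; n=8 → 8.
Orbitals: 2 + 4 + 6 + 8 = 20. Including both spin states (m_s = ±1/2) gives 2 × 20 = 40 states.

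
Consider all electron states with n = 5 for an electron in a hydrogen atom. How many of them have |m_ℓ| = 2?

12

For n = 5, ℓ ranges over 0 … 4.
Orbitals with |m_ℓ| = 2, by ℓ: ℓ=2 → 2; ℓ=3 → 2; ℓ=4 → 2.
Orbitals: 2 + 2 + 2 = 6. Each orbital carries two spin states, so 6 × 2 = 12 states.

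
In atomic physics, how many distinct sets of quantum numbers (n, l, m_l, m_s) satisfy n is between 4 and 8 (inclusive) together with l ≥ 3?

290

Go shell by shell, enumerating (l, m_l) with l ≥ 3:
n=4 → 7; n=5 → 16; n=6 → 27; n=7 → 40; n=8 → 55.
Orbitals: 7 + 16 + 27 + 40 + 55 = 145. Including both spin states (m_s = ±1/2) gives 2 × 145 = 290 states.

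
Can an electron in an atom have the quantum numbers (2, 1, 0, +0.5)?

Yes

n = 2 is a positive integer. l = 1 satisfies 0 ≤ l ≤ n−1 = 1. m_l = 0 lies in the range −l … +l (here −1 … 1). m_s = +1/2 is one of ±1/2.
All four constraints are satisfied.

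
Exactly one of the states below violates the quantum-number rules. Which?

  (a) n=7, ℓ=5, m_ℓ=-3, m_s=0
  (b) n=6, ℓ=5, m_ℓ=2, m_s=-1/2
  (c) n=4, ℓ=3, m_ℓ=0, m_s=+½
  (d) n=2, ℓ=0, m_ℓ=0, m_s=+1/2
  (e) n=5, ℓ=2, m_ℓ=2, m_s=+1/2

(a) has m_s = 0, but an electron's spin must be ±1/2.
The remaining sets (b), (c), (d), (e) satisfy all four rules.

(a)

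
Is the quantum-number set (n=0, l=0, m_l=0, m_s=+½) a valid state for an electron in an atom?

The principal quantum number must be a positive integer (n ≥ 1), but here n = 0.

No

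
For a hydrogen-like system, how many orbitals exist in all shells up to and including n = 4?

30

Total orbitals = 1² + 2² + 3² + 4² = 30.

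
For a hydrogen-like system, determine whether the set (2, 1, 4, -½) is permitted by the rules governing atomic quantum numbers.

Invalid

The magnetic quantum number must satisfy −l ≤ ml ≤ l. With l = 1, ml can only be -1, 0, 1, so ml = 4 is forbidden.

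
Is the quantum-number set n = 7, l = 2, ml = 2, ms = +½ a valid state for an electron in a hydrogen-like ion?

Yes

n = 7 is a positive integer. l = 2 satisfies 0 ≤ l ≤ n−1 = 6. ml = 2 lies in the range −l … +l (here −2 … 2). ms = +1/2 is one of ±1/2.
All four constraints are satisfied.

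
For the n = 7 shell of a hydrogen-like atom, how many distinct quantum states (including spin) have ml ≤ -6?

2

The (l, ml) pairs meeting ml ≤ -6 give: l=6 → 1.
Orbitals: 1. Each orbital carries two spin states, so 1 × 2 = 2 states.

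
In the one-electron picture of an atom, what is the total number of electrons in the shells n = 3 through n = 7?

Shell n has n² orbitals: 3²=9 + 4²=16 + 5²=25 + 6²=36 + 7²=49 = 135 orbitals.
Two spin states per orbital: 2 × 135 = 270 electrons.

270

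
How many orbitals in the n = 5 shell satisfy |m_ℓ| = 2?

The n = 5 shell has ℓ = 0 through 4; check each.
Per ℓ-value: ℓ=2 → 2; ℓ=3 → 2; ℓ=4 → 2.
Total orbitals: 2 + 2 + 2 = 6.

6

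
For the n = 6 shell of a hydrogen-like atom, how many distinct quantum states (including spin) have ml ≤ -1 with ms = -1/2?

15

Orbitals with ml ≤ -1, by l: l=1 → 1; l=2 → 2; l=3 → 3; l=4 → 4; l=5 → 5.
Orbitals: 1 + 2 + 3 + 4 + 5 = 15. With ms fixed to a single value there is one state per orbital, giving 15 states.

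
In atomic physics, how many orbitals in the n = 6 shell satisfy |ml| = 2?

8

With n = 6 the allowed l are 0, 1, …, 5.
Per l-value: l=2 → 2; l=3 → 2; l=4 → 2; l=5 → 2.
Total orbitals: 2 + 2 + 2 + 2 = 8.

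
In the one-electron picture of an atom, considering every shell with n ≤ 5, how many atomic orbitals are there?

55

Total orbitals = 1² + 2² + 3² + 4² + 5² = 55.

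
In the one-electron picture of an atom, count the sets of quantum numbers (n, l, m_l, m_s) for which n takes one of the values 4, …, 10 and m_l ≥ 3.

168

Per-shell orbital counts meeting the constraint:
n=4 → 1; n=5 → 3; n=6 → 6; n=7 → 10; n=8 → 15; n=9 → 21; n=10 → 28.
Orbitals: 1 + 3 + 6 + 10 + 15 + 21 + 28 = 84. Including both spin states (m_s = ±1/2) gives 2 × 84 = 168 states.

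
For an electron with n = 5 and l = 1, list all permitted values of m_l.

m_l takes every integer from −l to +l. With l = 1 that gives the 3 values -1, 0, 1.

-1, 0, 1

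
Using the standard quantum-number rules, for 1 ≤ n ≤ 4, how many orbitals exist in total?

Total orbitals = 1² + 2² + 3² + 4² = 30.

30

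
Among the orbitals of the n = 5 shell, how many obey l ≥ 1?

With n = 5 the allowed l are 0, 1, …, 4.
The (l, ml) pairs meeting l ≥ 1 give: l=1 → 3; l=2 → 5; l=3 → 7; l=4 → 9.
Total orbitals: 3 + 5 + 7 + 9 = 24.

24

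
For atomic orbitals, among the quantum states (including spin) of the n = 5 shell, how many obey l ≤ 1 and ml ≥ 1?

With n = 5 the allowed l are 0, 1, …, 4.
The (l, ml) pairs meeting l ≤ 1 and ml ≥ 1 give: l=1 → 1.
Orbitals: 1. Each orbital carries two spin states, so 1 × 2 = 2 states.

2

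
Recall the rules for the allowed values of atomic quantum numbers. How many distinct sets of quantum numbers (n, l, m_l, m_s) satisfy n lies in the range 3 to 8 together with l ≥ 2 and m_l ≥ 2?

For each n in the range, tally the orbitals obeying l ≥ 2 and m_l ≥ 2:
n=3 → 1; n=4 → 3; n=5 → 6; n=6 → 10; n=7 → 15; n=8 → 21.
Orbitals: 1 + 3 + 6 + 10 + 15 + 21 = 56. Including both spin states (m_s = ±1/2) gives 2 × 56 = 112 states.

112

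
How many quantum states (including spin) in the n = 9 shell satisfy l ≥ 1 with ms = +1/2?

80

The (l, ml) pairs meeting l ≥ 1 give: l=1 → 3; l=2 → 5; l=3 → 7; l=4 → 9; l=5 → 11; l=6 → 13; l=7 → 15; l=8 → 17.
Orbitals: 3 + 5 + 7 + 9 + 11 + 13 + 15 + 17 = 80. With ms fixed to a single value there is one state per orbital, giving 80 states.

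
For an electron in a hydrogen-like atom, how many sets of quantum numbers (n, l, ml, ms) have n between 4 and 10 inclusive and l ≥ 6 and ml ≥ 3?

100

Work shell by shell — for each n, count the (l, ml) pairs that satisfy l ≥ 6 and ml ≥ 3:
n=7 → 4; n=8 → 9; n=9 → 15; n=10 → 22.
Orbitals: 4 + 9 + 15 + 22 = 50. Including both spin states (ms = ±1/2) gives 2 × 50 = 100 states.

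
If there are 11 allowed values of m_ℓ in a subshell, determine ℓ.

ℓ = 5 (h)

m_ℓ ranges over 2ℓ+1 integers, so 2ℓ+1 = 11 ⇒ ℓ = 5.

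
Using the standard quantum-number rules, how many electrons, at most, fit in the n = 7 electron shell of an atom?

A shell holds 2n² electrons: 2 × 7² = 2 × 49 = 98.

98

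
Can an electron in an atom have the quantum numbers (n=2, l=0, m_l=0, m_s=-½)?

n = 2 is a positive integer. l = 0 satisfies 0 ≤ l ≤ n−1 = 1. m_l = 0 lies in the range −l … +l (here 0). m_s = -1/2 is one of ±1/2.
All four constraints are satisfied.

Yes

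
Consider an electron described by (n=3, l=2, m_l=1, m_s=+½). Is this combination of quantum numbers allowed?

n = 3 is a positive integer. l = 2 satisfies 0 ≤ l ≤ n−1 = 2. m_l = 1 lies in the range −l … +l (here −2 … 2). m_s = +1/2 is one of ±1/2.
All four constraints are satisfied.

Valid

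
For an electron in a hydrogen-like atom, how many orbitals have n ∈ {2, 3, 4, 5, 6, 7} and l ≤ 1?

Work shell by shell — for each n, count the (l, ml) pairs that satisfy l ≤ 1:
n=2 → 4; n=3 → 4; n=4 → 4; n=5 → 4; n=6 → 4; n=7 → 4.
Total orbitals: 4 + 4 + 4 + 4 + 4 + 4 = 24.

24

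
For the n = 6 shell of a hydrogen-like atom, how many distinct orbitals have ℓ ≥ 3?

With n = 6 the allowed ℓ are 0, 1, …, 5.
Per ℓ-value: ℓ=3 → 7; ℓ=4 → 9; ℓ=5 → 11.
Total orbitals: 7 + 9 + 11 = 27.

27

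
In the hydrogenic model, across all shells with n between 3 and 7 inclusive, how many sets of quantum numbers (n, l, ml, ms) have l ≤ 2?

90

Work shell by shell — for each n, count the (l, ml) pairs that satisfy l ≤ 2:
n=3 → 9; n=4 → 9; n=5 → 9; n=6 → 9; n=7 → 9.
Orbitals: 9 + 9 + 9 + 9 + 9 = 45. Including both spin states (ms = ±1/2) gives 2 × 45 = 90 states.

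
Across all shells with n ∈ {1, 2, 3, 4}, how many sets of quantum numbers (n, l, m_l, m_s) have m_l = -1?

12

Per-shell orbital counts meeting the constraint:
n=2 → 1; n=3 → 2; n=4 → 3.
Orbitals: 1 + 2 + 3 = 6. Including both spin states (m_s = ±1/2) gives 2 × 6 = 12 states.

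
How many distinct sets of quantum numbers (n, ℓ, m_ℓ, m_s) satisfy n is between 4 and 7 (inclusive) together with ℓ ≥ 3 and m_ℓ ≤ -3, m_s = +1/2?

20

Work shell by shell — for each n, count the (ℓ, m_ℓ) pairs that satisfy ℓ ≥ 3 and m_ℓ ≤ -3:
n=4 → 1; n=5 → 3; n=6 → 6; n=7 → 10.
Orbitals: 1 + 3 + 6 + 10 = 20. With m_s fixed to +1/2 there is one state per orbital, so 20 states.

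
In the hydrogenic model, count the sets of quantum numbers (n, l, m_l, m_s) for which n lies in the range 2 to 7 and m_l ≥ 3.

40

Count contributing orbitals for each principal shell:
n=4 → 1; n=5 → 3; n=6 → 6; n=7 → 10.
Orbitals: 1 + 3 + 6 + 10 = 20. Including both spin states (m_s = ±1/2) gives 2 × 20 = 40 states.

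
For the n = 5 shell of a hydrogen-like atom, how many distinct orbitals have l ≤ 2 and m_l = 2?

With n = 5 the allowed l are 0, 1, …, 4.
Contributions: l=2 → 1.
Total orbitals: 1.

1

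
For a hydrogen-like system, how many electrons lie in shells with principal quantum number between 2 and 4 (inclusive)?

Shell n has n² orbitals: 2²=4 + 3²=9 + 4²=16 = 29 orbitals.
Two spin states per orbital: 2 × 29 = 58 electrons.

58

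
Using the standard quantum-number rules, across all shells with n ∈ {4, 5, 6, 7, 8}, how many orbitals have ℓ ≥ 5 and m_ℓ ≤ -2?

Go shell by shell, enumerating (ℓ, m_ℓ) with ℓ ≥ 5 and m_ℓ ≤ -2:
n=6 → 4; n=7 → 9; n=8 → 15.
Total orbitals: 4 + 9 + 15 = 28.

28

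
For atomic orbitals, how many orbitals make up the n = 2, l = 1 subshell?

A subshell has 2l+1 orbitals; with l = 1, that's 3.

3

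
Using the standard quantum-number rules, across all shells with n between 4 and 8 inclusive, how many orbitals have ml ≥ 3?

35

Treat each shell separately and count matching orbitals:
n=4 → 1; n=5 → 3; n=6 → 6; n=7 → 10; n=8 → 15.
Total orbitals: 1 + 3 + 6 + 10 + 15 = 35.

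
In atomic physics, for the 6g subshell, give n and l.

The leading integer gives n = 6; the letter 'g' means l = 4.

n = 6, l = 4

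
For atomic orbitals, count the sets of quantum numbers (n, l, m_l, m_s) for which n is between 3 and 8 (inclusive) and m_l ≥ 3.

For each n in the range, tally the orbitals obeying m_l ≥ 3:
n=4 → 1; n=5 → 3; n=6 → 6; n=7 → 10; n=8 → 15.
Orbitals: 1 + 3 + 6 + 10 + 15 = 35. Including both spin states (m_s = ±1/2) gives 2 × 35 = 70 states.

70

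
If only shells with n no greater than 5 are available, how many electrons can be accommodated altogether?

Total orbitals = 1² + 2² + 3² + 4² + 5² = 55. Doubling for spin gives 110 electrons.

110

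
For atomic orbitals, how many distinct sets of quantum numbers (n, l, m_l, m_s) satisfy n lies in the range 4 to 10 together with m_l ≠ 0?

Work shell by shell — for each n, count the (l, m_l) pairs that satisfy m_l ≠ 0:
n=4 → 12; n=5 → 20; n=6 → 30; n=7 → 42; n=8 → 56; n=9 → 72; n=10 → 90.
Orbitals: 12 + 20 + 30 + 42 + 56 + 72 + 90 = 322. Including both spin states (m_s = ±1/2) gives 2 × 322 = 644 states.

644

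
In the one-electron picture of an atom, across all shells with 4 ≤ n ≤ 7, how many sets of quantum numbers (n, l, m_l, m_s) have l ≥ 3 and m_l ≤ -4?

20

Per-shell orbital counts meeting the constraint:
n=5 → 1; n=6 → 3; n=7 → 6.
Orbitals: 1 + 3 + 6 = 10. Including both spin states (m_s = ±1/2) gives 2 × 10 = 20 states.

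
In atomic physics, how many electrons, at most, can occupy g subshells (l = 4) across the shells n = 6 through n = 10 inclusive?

90

A g subshell (l = 4) exists for every n ≥ 5, so shells n = 6, 7, 8, 9, 10 each contribute one — 5 subshells.
Since each g subshell holds 2(2·4+1) = 18 electrons, the total is 5 × 18 = 90.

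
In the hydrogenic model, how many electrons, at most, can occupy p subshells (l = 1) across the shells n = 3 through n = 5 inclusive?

18

A p subshell (l = 1) exists for every n ≥ 2, so shells n = 3, 4, 5 each contribute one — 3 subshells.
Since each p subshell holds 2(2·1+1) = 6 electrons, the total is 3 × 6 = 18.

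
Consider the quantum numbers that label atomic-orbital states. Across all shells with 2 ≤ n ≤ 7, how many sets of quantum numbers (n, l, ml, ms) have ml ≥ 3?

40

Work shell by shell — for each n, count the (l, ml) pairs that satisfy ml ≥ 3:
n=4 → 1; n=5 → 3; n=6 → 6; n=7 → 10.
Orbitals: 1 + 3 + 6 + 10 = 20. Including both spin states (ms = ±1/2) gives 2 × 20 = 40 states.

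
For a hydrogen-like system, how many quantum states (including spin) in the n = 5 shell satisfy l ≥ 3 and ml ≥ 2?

10

Go through l = 0, …, 4 (the values permitted for n = 5).
Contributions: l=3 → 2; l=4 → 3.
Orbitals: 2 + 3 = 5. Each orbital carries two spin states, so 5 × 2 = 10 states.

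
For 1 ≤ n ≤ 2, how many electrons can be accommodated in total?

10

Total orbitals = 1² + 2² = 5. Doubling for spin gives 10 electrons.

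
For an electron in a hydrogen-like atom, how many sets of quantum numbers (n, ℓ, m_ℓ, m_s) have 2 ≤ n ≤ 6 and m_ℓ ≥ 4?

8

Per-shell orbital counts meeting the constraint:
n=5 → 1; n=6 → 3.
Orbitals: 1 + 3 = 4. Including both spin states (m_s = ±1/2) gives 2 × 4 = 8 states.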